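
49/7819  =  7/1117  =  0.01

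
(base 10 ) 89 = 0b1011001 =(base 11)81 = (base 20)49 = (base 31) 2r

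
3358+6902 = 10260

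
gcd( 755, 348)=1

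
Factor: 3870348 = 2^2*3^1*23^1 * 37^1*379^1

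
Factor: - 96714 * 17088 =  - 2^7*3^6 *89^1*199^1 = - 1652648832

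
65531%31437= 2657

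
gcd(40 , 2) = 2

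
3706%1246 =1214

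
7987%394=107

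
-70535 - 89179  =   - 159714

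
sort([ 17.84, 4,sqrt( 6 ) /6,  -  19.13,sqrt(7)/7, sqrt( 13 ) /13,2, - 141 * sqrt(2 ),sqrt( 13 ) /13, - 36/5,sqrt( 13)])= [ - 141*sqrt( 2 ), - 19.13,- 36/5,sqrt( 13)/13,sqrt(13) /13,sqrt ( 7 )/7, sqrt( 6 )/6,2,sqrt( 13),4, 17.84 ] 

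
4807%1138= 255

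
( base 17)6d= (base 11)A5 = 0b1110011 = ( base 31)3m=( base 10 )115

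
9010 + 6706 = 15716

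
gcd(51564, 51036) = 12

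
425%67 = 23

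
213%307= 213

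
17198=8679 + 8519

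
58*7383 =428214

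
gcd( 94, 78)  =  2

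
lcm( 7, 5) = 35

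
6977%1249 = 732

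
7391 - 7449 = -58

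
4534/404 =2267/202 = 11.22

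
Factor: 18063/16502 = 2^(-1)*3^4*37^( - 1)  =  81/74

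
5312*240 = 1274880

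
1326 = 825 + 501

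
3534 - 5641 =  - 2107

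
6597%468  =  45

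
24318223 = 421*57763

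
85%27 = 4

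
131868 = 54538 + 77330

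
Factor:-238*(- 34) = 2^2*7^1*17^2  =  8092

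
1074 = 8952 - 7878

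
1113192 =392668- - 720524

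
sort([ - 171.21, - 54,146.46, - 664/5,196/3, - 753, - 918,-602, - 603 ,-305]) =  [ - 918, - 753, - 603,  -  602, - 305 , - 171.21,- 664/5, - 54,196/3 , 146.46 ]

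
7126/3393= 7126/3393 = 2.10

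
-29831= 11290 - 41121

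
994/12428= 497/6214=0.08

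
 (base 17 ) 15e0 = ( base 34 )5O0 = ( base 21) ek2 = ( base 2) 1100111000100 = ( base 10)6596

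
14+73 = 87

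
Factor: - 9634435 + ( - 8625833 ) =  - 18260268 = - 2^2*3^1*13^1*117053^1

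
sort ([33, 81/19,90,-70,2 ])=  [ - 70,2,  81/19,33,90 ] 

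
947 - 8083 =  - 7136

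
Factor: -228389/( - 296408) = 2^ ( - 3 )*7^1*59^1 * 67^( - 1)= 413/536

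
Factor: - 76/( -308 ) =7^( - 1) * 11^(-1 )*19^1 = 19/77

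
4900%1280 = 1060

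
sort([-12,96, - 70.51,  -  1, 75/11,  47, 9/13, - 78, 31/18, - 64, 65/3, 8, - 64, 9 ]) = [ - 78, - 70.51, - 64,  -  64, - 12, - 1, 9/13,31/18,75/11, 8,9,65/3, 47, 96]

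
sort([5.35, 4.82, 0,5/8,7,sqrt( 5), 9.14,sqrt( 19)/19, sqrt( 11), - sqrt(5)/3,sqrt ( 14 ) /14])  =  [ - sqrt (5)/3, 0, sqrt(19) /19, sqrt( 14)/14,  5/8,sqrt( 5 ),sqrt(11 ),  4.82,5.35, 7, 9.14] 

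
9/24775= 9/24775 = 0.00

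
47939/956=50 + 139/956 = 50.15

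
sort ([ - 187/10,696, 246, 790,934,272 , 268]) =[ - 187/10,246,268,272,  696,  790, 934]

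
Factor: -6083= - 7^1*11^1* 79^1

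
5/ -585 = -1 + 116/117 = - 0.01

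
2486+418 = 2904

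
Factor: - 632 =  - 2^3 * 79^1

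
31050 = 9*3450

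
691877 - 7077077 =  - 6385200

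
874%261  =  91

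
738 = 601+137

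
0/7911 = 0 = 0.00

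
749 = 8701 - 7952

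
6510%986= 594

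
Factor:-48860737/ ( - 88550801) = 17^1*29^1*99109^1  *88550801^( - 1 )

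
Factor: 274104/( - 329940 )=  - 2^1*3^3*5^( -1 )*13^(-1 )  =  - 54/65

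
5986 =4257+1729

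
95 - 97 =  - 2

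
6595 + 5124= 11719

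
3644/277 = 13+43/277 = 13.16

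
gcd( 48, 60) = 12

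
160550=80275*2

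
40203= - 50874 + 91077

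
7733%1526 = 103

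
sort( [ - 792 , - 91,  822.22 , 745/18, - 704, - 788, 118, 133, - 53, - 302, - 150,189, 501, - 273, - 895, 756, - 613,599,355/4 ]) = [ - 895, - 792, - 788,- 704, - 613, - 302, - 273, - 150,- 91,-53,745/18, 355/4, 118,  133,189, 501, 599, 756, 822.22] 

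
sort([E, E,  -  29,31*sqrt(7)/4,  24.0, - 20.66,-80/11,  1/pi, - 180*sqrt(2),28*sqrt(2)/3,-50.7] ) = [ - 180*sqrt( 2), -50.7,-29, - 20.66,-80/11,1/pi, E, E, 28*sqrt(2 )/3, 31*sqrt( 7 )/4,24.0]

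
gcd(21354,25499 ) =1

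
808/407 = 808/407 = 1.99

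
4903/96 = 51+7/96 = 51.07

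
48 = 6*8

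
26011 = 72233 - 46222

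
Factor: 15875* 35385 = 3^1*5^4*7^1*127^1*337^1 = 561736875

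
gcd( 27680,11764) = 692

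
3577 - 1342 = 2235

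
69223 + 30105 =99328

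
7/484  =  7/484 =0.01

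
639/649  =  639/649 = 0.98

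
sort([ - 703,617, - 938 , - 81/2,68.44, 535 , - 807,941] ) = [ - 938,-807 , - 703, - 81/2, 68.44 , 535,  617, 941] 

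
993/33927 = 331/11309 = 0.03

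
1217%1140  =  77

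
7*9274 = 64918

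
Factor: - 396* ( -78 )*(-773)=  - 23876424 = - 2^3*3^3*11^1*13^1*773^1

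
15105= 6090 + 9015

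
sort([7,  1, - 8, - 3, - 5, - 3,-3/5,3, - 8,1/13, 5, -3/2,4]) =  [ - 8, - 8, - 5, - 3,-3, - 3/2, - 3/5,1/13,  1, 3,4, 5, 7]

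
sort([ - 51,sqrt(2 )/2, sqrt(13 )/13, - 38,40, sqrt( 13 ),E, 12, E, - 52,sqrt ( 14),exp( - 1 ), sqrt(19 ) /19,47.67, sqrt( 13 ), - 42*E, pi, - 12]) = [ - 42*E,-52,-51,  -  38, - 12,sqrt( 19)/19,sqrt( 13)/13,exp( - 1 ) , sqrt ( 2) /2,E,E,  pi,sqrt( 13 ),sqrt( 13 ) , sqrt( 14), 12, 40,47.67]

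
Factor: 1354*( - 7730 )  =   - 2^2*5^1*677^1*773^1 = - 10466420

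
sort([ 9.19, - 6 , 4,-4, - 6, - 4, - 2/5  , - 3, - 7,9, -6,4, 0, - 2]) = [ - 7, - 6,-6 , - 6, - 4, - 4,-3, - 2, - 2/5,  0, 4 , 4 , 9, 9.19]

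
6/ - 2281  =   - 1+2275/2281 = - 0.00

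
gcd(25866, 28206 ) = 18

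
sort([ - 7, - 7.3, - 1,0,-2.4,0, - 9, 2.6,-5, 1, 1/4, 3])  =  [ - 9,-7.3, - 7, - 5, - 2.4,  -  1, 0, 0, 1/4, 1,2.6, 3]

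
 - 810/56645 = -1+11167/11329  =  -0.01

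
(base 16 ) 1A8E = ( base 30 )7GI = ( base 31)729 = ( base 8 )15216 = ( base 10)6798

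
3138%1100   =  938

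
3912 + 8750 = 12662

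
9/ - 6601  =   - 1 + 6592/6601 = - 0.00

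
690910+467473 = 1158383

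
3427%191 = 180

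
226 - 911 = -685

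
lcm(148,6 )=444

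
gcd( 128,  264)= 8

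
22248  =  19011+3237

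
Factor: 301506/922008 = 2^ ( - 2)*31^1 * 41^( - 1)*937^(- 1)*1621^1 = 50251/153668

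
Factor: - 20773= - 20773^1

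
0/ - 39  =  0/1 = -0.00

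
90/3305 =18/661 = 0.03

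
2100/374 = 5 + 115/187 = 5.61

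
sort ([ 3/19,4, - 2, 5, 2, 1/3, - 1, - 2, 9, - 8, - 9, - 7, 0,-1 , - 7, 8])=[-9, - 8, - 7,-7,  -  2, - 2,-1,-1, 0, 3/19, 1/3, 2, 4,5, 8, 9]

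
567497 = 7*81071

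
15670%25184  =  15670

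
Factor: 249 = 3^1*83^1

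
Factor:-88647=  - 3^1*13^1*2273^1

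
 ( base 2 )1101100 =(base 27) 40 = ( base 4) 1230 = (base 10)108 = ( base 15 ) 73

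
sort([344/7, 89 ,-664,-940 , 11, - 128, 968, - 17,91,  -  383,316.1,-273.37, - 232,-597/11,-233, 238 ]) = [ -940,- 664,-383,- 273.37,-233, - 232,  -  128 , - 597/11,-17,11,344/7,89,  91,238,  316.1,968 ]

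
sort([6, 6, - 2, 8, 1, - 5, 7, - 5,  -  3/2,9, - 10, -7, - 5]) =[ - 10 , - 7, - 5, - 5, - 5,-2 ,  -  3/2, 1, 6,6  ,  7,8, 9]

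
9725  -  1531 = 8194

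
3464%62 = 54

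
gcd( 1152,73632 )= 96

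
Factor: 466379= 331^1*1409^1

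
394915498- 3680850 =391234648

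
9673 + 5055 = 14728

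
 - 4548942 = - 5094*893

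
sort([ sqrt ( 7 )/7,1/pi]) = [1/pi,sqrt (7 ) /7]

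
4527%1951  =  625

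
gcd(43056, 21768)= 24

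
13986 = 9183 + 4803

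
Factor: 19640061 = 3^2*7^1*311747^1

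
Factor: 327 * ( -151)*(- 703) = 34712031 =3^1*19^1*37^1*109^1*151^1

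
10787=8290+2497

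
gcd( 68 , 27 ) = 1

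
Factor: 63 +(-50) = 13 = 13^1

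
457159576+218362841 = 675522417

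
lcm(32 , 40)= 160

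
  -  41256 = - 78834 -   -  37578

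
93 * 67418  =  6269874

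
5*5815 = 29075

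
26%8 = 2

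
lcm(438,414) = 30222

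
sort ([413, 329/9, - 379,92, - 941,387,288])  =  [-941, - 379,329/9, 92, 288,387, 413] 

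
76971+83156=160127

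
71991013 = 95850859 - 23859846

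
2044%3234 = 2044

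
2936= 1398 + 1538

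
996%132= 72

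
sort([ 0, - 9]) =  [- 9 , 0 ]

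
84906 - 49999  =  34907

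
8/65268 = 2/16317 = 0.00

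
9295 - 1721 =7574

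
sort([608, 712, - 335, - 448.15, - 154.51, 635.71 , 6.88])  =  [ - 448.15, - 335,-154.51, 6.88,608,635.71,712 ] 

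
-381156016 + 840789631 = 459633615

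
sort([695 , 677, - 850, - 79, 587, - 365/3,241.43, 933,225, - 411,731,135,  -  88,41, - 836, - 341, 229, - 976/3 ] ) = [ - 850, - 836, - 411, - 341,-976/3,-365/3, - 88, - 79,41, 135, 225,229 , 241.43, 587,677, 695 , 731,933] 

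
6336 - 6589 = - 253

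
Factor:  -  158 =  -2^1 *79^1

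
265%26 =5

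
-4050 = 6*( - 675)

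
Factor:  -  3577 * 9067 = -32432659 = - 7^2*73^1*9067^1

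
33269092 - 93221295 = - 59952203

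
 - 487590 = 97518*( - 5)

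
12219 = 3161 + 9058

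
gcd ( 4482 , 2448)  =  18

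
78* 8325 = 649350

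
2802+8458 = 11260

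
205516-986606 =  - 781090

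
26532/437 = 26532/437= 60.71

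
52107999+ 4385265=56493264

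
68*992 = 67456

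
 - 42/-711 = 14/237 = 0.06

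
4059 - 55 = 4004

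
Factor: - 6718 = - 2^1 *3359^1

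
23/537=23/537 = 0.04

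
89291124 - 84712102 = 4579022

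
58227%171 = 87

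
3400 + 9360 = 12760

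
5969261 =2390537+3578724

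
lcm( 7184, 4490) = 35920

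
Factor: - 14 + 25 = 11 = 11^1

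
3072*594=1824768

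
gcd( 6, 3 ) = 3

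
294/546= 7/13= 0.54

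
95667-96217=-550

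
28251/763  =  28251/763 = 37.03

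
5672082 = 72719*78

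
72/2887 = 72/2887 = 0.02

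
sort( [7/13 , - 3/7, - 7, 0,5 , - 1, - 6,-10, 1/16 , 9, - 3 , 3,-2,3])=[ - 10 , - 7,-6, - 3, - 2,- 1, - 3/7,0,1/16,7/13, 3, 3,5, 9 ] 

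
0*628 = 0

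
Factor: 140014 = 2^1*7^1 * 73^1*137^1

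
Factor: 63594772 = 2^2*41^1*89^1 * 4357^1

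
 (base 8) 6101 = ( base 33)2T2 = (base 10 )3137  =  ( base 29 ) 3L5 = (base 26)4GH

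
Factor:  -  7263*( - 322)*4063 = 2^1*3^3 * 7^1*17^1*23^1*239^1*269^1=   9502081218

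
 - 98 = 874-972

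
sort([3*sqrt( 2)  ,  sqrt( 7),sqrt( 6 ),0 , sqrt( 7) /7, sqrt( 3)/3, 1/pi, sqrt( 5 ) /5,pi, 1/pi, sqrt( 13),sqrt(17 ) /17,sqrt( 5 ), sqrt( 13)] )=[0, sqrt( 17)/17,1/pi,1/pi,sqrt( 7) /7, sqrt( 5)/5 , sqrt( 3) /3 , sqrt( 5), sqrt(6 ) , sqrt(7) , pi , sqrt( 13),sqrt( 13 ),3 * sqrt(2) ] 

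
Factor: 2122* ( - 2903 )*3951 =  - 2^1*3^2 *439^1 * 1061^1*2903^1 = - 24338815866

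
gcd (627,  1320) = 33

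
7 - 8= - 1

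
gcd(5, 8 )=1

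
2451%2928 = 2451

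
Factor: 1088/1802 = 2^5*53^(-1 ) = 32/53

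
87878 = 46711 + 41167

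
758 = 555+203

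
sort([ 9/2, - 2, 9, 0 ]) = [ - 2, 0,9/2,9 ] 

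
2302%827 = 648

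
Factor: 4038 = 2^1*3^1* 673^1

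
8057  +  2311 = 10368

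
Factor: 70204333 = 70204333^1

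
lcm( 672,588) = 4704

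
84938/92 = 42469/46=923.24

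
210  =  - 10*( - 21)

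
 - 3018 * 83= - 250494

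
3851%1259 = 74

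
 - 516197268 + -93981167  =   - 610178435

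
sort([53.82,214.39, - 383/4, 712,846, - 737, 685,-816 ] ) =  [ - 816, - 737, - 383/4,53.82, 214.39, 685, 712 , 846 ] 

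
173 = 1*173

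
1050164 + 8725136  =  9775300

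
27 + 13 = 40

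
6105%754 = 73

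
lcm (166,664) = 664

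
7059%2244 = 327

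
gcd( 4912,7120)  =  16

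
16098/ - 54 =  - 2683/9= -  298.11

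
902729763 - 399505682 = 503224081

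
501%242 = 17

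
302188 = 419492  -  117304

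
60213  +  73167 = 133380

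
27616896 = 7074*3904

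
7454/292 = 3727/146= 25.53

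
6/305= 6/305  =  0.02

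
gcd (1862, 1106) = 14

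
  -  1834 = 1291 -3125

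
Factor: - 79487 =-101^1*787^1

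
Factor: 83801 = 47^1*1783^1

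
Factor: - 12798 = -2^1 * 3^4 * 79^1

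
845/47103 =845/47103 = 0.02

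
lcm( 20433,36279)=1777671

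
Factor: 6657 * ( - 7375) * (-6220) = 2^2 * 3^1*5^4*7^1 * 59^1*311^1*317^1= 305373232500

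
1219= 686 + 533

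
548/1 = 548 = 548.00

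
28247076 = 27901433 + 345643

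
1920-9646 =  -7726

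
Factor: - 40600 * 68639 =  - 2786743400 = - 2^3*5^2*7^1*29^1* 68639^1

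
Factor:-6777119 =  - 179^1 * 37861^1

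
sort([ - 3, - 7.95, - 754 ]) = [ - 754,  -  7.95,-3 ] 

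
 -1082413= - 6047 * 179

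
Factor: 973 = 7^1*139^1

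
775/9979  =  775/9979 = 0.08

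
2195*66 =144870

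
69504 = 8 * 8688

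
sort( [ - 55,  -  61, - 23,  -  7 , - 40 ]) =[ -61,-55, - 40 , - 23, - 7 ]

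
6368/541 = 6368/541 = 11.77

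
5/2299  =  5/2299 = 0.00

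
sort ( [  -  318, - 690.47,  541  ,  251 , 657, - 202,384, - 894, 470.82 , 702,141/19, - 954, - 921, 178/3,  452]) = [ - 954, - 921, - 894, - 690.47, - 318, - 202, 141/19,178/3 , 251,384, 452,  470.82 , 541,  657,702 ] 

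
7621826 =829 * 9194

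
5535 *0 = 0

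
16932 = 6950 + 9982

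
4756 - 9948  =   - 5192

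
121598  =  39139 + 82459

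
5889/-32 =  - 185 + 31/32  =  - 184.03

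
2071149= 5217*397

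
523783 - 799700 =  - 275917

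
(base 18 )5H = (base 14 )79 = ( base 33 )38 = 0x6b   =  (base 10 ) 107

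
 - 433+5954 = 5521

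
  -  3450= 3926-7376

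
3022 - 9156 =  - 6134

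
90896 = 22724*4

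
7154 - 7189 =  - 35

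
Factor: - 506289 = -3^1* 7^1*24109^1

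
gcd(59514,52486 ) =14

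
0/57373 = 0 = 0.00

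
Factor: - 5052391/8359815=-3^(-1 ) * 5^ ( - 1 ) * 557321^( - 1 )*5052391^1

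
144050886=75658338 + 68392548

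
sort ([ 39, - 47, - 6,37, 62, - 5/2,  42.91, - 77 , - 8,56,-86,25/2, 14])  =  [- 86, - 77 , - 47,-8, - 6, - 5/2, 25/2,14, 37,39,42.91,56, 62 ] 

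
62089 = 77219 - 15130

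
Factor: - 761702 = -2^1*17^1*43^1  *521^1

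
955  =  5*191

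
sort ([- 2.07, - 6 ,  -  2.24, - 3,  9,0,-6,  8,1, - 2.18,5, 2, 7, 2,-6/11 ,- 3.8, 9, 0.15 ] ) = [ - 6,-6, -3.8, - 3, - 2.24,-2.18, - 2.07,- 6/11,0,  0.15, 1 , 2,2, 5,  7 , 8,9,9]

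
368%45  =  8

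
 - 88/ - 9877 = 88/9877 = 0.01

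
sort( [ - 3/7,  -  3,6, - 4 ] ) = [-4, - 3, - 3/7,6 ] 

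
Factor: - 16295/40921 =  - 5^1*151^(- 1 )*271^( - 1)*3259^1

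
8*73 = 584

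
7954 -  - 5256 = 13210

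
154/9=154/9 =17.11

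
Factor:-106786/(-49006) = 499/229 = 229^( - 1 )*499^1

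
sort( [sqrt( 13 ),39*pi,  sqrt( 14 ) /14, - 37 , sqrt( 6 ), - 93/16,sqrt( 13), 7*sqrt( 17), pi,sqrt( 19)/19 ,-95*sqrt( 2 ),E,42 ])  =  [-95*sqrt( 2 ), - 37,-93/16, sqrt( 19 )/19,sqrt(14) /14,sqrt( 6),  E,pi,sqrt( 13), sqrt (13),7*sqrt( 17), 42,39 * pi ] 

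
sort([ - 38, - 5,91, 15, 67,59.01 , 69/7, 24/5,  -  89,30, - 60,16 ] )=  [- 89,-60,-38, - 5,24/5, 69/7,  15,16,30,59.01,67,91 ] 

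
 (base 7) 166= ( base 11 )89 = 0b1100001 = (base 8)141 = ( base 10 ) 97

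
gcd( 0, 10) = 10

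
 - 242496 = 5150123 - 5392619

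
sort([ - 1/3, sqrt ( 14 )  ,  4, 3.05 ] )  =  [ - 1/3, 3.05,sqrt( 14 ),  4 ]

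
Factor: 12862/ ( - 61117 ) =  - 2^1*7^( - 1 )*59^1*109^1*8731^( - 1)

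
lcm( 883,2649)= 2649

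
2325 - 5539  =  -3214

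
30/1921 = 30/1921 = 0.02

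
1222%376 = 94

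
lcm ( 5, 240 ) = 240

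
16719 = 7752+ 8967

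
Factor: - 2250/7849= - 2^1*3^2*5^3*47^( - 1)*167^(-1)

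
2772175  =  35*79205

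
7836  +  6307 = 14143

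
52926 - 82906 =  - 29980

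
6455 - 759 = 5696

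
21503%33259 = 21503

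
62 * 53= 3286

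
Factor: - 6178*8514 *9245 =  - 2^2*3^2*5^1*11^1*43^3*3089^1=- 486282303540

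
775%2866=775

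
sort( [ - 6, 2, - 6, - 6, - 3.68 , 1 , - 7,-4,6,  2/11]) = [-7, - 6, - 6, - 6 ,-4, - 3.68,2/11,1,2, 6 ]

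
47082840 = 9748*4830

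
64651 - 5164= 59487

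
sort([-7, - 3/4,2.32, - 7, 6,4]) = [-7 , - 7 , - 3/4, 2.32, 4,6]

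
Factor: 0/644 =0^1=0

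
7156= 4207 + 2949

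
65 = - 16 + 81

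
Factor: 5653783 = 5653783^1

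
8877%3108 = 2661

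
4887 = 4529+358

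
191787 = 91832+99955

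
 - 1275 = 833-2108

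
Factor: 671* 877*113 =66496771  =  11^1*61^1*113^1 * 877^1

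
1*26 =26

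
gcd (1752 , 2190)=438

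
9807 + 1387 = 11194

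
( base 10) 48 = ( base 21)26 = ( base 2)110000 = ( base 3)1210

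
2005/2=2005/2 = 1002.50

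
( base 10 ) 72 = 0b1001000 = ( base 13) 57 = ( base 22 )36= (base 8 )110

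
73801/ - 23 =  - 3209  +  6/23 = - 3208.74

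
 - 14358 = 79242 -93600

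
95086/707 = 134 + 348/707 = 134.49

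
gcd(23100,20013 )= 21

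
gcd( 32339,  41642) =443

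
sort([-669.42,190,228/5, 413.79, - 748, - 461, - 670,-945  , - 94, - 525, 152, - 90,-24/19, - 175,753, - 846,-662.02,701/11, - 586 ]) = [ - 945, - 846, - 748, - 670, - 669.42, - 662.02, - 586, - 525, - 461, -175, - 94 ,- 90, - 24/19,228/5, 701/11, 152,190, 413.79, 753]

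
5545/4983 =5545/4983 = 1.11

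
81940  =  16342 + 65598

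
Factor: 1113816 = 2^3*3^1*11^1*4219^1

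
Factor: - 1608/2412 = -2/3 = - 2^1*3^( - 1 )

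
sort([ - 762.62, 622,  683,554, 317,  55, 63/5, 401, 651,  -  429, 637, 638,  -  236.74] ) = [ -762.62, - 429, - 236.74,63/5,55,317, 401, 554, 622,637, 638, 651, 683 ]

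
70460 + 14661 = 85121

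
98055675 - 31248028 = 66807647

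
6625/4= 6625/4 = 1656.25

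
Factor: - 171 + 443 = 2^4*17^1 = 272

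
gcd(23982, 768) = 6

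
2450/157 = 2450/157 = 15.61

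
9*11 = 99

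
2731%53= 28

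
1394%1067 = 327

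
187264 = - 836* ( - 224)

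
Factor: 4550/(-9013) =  - 2^1*5^2*7^1*13^1*9013^ (  -  1)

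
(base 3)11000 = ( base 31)3f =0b1101100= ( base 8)154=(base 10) 108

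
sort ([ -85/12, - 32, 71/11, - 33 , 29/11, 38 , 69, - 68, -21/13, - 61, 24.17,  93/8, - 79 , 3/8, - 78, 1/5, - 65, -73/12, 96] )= [ - 79, - 78, - 68 , - 65, - 61, - 33,  -  32,-85/12, -73/12, - 21/13,1/5, 3/8,29/11 , 71/11,93/8, 24.17, 38,69,96 ] 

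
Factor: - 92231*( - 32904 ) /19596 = 2^1 * 3^1*23^(-1) * 71^( -1) * 149^1*457^1*619^1 = 252897402/1633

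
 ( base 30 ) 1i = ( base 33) 1F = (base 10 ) 48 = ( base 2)110000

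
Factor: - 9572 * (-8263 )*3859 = 2^2*17^1*227^1*2393^1 * 8263^1=   305221569524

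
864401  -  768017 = 96384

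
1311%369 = 204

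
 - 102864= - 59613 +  - 43251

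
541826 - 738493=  - 196667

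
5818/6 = 2909/3= 969.67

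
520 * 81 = 42120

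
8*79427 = 635416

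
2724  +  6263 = 8987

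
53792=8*6724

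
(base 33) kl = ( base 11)56A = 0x2A9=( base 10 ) 681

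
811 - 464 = 347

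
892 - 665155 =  - 664263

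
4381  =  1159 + 3222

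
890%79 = 21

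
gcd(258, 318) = 6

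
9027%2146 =443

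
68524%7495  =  1069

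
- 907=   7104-8011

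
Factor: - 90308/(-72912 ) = 2^( - 2 )*3^(-1)*7^( - 2)*31^( - 1)* 107^1*211^1 =22577/18228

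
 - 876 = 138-1014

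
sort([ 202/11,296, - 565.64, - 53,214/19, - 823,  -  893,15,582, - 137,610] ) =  [-893,-823, - 565.64, - 137,  -  53, 214/19, 15,202/11,296, 582,610 ]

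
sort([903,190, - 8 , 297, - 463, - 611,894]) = [-611, - 463,-8, 190,297, 894, 903] 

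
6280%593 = 350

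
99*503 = 49797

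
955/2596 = 955/2596 = 0.37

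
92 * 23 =2116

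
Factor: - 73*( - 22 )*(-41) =  -  65846 = - 2^1 * 11^1*41^1 * 73^1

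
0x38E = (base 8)1616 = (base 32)se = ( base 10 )910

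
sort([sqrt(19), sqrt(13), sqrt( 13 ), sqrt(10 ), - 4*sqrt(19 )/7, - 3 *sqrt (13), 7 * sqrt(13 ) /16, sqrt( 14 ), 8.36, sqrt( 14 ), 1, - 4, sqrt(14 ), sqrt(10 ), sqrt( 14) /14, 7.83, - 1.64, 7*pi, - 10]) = [ - 3*sqrt(13 ) , - 10, - 4,- 4*sqrt(19)/7, - 1.64 , sqrt( 14) /14 , 1, 7 * sqrt(13) /16, sqrt (10 ),  sqrt( 10 ), sqrt(13 ) , sqrt(13), sqrt(14), sqrt(14),sqrt ( 14),sqrt( 19), 7.83,8.36,7*pi]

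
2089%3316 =2089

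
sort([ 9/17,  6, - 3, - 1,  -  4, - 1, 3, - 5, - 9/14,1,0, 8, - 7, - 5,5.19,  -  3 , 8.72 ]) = [ - 7, - 5, - 5, -4, - 3,- 3, -1,  -  1 , - 9/14,0, 9/17, 1,3, 5.19,6 , 8, 8.72 ] 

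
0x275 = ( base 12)445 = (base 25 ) 104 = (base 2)1001110101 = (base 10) 629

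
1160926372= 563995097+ 596931275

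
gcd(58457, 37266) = 1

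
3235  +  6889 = 10124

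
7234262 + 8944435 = 16178697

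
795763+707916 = 1503679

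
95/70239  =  95/70239 = 0.00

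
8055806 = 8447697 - 391891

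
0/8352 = 0  =  0.00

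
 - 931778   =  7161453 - 8093231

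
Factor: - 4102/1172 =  -7/2 = -2^( - 1 )* 7^1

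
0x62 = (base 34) 2u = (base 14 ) 70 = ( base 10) 98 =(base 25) 3n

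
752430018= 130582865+621847153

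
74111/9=8234 + 5/9 = 8234.56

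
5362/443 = 5362/443= 12.10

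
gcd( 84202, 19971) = 1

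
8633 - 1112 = 7521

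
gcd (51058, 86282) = 14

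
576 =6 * 96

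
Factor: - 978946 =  - 2^1*37^1*13229^1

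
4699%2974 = 1725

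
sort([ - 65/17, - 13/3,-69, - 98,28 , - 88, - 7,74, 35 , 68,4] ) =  [ - 98 , - 88, - 69, - 7, - 13/3, - 65/17,  4,28 , 35,68, 74 ] 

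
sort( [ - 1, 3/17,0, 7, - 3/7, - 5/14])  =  [ - 1, - 3/7, - 5/14, 0 , 3/17,7] 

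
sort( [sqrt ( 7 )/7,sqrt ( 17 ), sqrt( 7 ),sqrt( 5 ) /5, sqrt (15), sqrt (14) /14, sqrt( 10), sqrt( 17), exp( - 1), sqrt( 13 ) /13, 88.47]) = [ sqrt( 14 )/14, sqrt(13)/13,exp( - 1), sqrt( 7 ) /7, sqrt( 5 )/5, sqrt( 7),sqrt ( 10),  sqrt( 15),  sqrt( 17),sqrt( 17 ),  88.47 ] 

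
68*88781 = 6037108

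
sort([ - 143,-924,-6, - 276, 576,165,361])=[ - 924 , - 276, - 143, - 6,165,361,576]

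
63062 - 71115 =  - 8053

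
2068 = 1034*2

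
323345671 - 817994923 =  - 494649252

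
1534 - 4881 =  - 3347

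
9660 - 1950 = 7710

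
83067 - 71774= 11293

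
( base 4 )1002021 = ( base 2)1000010001001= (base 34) 3MH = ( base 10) 4233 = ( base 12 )2549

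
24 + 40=64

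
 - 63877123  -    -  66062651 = 2185528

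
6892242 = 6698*1029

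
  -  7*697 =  - 4879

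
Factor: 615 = 3^1 * 5^1*41^1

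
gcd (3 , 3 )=3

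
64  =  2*32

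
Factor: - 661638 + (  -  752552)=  - 2^1*5^1*103^1*1373^1 = -1414190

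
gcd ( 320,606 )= 2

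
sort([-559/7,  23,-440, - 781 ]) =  [ - 781, - 440,- 559/7, 23 ] 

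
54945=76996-22051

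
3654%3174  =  480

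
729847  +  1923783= 2653630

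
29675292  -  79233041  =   - 49557749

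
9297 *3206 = 29806182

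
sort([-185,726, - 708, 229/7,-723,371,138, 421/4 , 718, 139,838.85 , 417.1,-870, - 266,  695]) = [ - 870, - 723, - 708,- 266 ,- 185,  229/7,421/4,  138,139,  371,417.1, 695, 718 , 726, 838.85]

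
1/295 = 1/295= 0.00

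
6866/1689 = 6866/1689 = 4.07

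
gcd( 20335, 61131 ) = 7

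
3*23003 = 69009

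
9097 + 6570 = 15667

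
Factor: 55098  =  2^1*3^2 * 3061^1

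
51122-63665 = -12543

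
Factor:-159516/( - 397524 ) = 3^2 * 7^1*  157^(  -  1) = 63/157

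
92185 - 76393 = 15792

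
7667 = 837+6830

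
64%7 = 1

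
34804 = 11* 3164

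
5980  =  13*460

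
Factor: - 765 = -3^2*5^1 * 17^1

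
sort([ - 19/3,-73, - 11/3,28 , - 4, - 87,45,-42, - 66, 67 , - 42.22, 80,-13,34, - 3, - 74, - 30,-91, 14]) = [ - 91, - 87, - 74, - 73 , - 66, - 42.22, -42, - 30, - 13,-19/3, - 4, - 11/3,-3, 14, 28, 34, 45, 67, 80]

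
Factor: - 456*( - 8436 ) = 2^5*3^2*19^2*37^1 = 3846816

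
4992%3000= 1992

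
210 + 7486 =7696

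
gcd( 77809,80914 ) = 23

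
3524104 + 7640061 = 11164165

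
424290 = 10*42429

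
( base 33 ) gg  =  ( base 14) 2ac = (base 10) 544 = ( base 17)1f0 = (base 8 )1040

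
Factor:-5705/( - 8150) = 2^(-1) * 5^ ( - 1 ) *7^1 = 7/10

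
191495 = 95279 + 96216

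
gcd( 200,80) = 40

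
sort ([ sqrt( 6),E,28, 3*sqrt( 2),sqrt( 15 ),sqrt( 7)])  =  [sqrt( 6),sqrt( 7),E, sqrt( 15), 3*sqrt(2),28]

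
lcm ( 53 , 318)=318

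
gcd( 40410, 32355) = 45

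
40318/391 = 40318/391 = 103.12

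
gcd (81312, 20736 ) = 96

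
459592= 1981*232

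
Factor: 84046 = 2^1*42023^1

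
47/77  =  47/77 = 0.61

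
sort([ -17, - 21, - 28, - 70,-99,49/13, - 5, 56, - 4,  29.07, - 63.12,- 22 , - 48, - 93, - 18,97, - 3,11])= [-99,- 93, - 70,- 63.12, - 48,- 28, - 22, - 21, - 18,-17,- 5 , - 4 , - 3, 49/13,  11,29.07,56,97 ]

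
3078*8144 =25067232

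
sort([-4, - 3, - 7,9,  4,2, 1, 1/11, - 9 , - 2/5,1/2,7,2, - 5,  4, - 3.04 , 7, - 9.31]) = [ - 9.31,-9, - 7,-5, - 4, - 3.04, - 3, - 2/5,1/11,1/2, 1,2,2,4, 4,7 , 7, 9 ]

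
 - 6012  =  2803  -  8815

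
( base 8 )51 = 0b101001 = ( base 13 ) 32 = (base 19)23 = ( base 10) 41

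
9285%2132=757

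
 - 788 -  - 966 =178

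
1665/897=1 + 256/299 = 1.86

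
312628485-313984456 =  - 1355971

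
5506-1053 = 4453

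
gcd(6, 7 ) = 1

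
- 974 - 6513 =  - 7487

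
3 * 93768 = 281304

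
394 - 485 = -91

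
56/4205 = 56/4205  =  0.01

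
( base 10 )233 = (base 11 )1A2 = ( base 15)108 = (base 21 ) b2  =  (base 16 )E9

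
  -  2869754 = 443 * ( - 6478 )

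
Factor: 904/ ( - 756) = -2^1 * 3^( - 3)* 7^( - 1) * 113^1 = -  226/189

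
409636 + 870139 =1279775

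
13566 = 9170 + 4396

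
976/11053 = 976/11053 =0.09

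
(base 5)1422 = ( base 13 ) 153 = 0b11101101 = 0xED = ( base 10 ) 237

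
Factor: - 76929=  - 3^1  *25643^1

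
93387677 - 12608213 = 80779464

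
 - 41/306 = -41/306=- 0.13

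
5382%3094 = 2288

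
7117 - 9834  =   - 2717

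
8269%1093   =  618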